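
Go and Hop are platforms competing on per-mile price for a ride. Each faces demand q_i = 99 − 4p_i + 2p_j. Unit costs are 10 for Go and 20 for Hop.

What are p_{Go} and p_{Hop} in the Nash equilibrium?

24.5, 28.5

Go's profit: π = (p_{Go} − 10)(99 − 4p_{Go} + 2p_{Hop}).
∂π/∂p_{Go} = 139 − 8p_{Go} + 2p_{Hop} = 0 ⇒ p_{Go} = 17.375 + 0.25p_{Hop}.
Similarly p_{Hop} = 22.375 + 0.25p_{Go}.
Plugging p_{Hop} into Go's best response: p_{Go} = 17.375 + 0.25(22.375 + 0.25p_{Go}) ⇒ 0.9375p_{Go} = 735/32, so p_{Go} = 24.5.
Then p_{Hop} = 22.375 + 0.25·24.5 = 28.5.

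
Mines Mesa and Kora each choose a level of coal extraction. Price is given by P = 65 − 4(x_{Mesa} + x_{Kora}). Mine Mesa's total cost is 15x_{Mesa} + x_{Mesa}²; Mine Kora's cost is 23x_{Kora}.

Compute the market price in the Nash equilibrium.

36.75

Mine Mesa's profit: π = x_{Mesa}(65 − 4(x_{Mesa} + x_{Kora})) − 15x_{Mesa} − x_{Mesa}².
∂π/∂x_{Mesa} = 50 − 10x_{Mesa} − 4x_{Kora} = 0, so x_{Mesa} = 5 − 0.4x_{Kora}.
For Kora: ∂π/∂x_{Kora} = 42 − 8x_{Kora} − 4x_{Mesa} = 0 ⇒ x_{Kora} = 5.25 − 0.5x_{Mesa}.
Substituting the second reaction function into the first: x_{Mesa} = 5 − 0.4(5.25 − 0.5x_{Mesa}), which gives 0.8x_{Mesa} = 2.9 ⇒ x_{Mesa} = 3.625.
Then x_{Kora} = 5.25 − 0.5·3.625 = 3.4375.
Equilibrium price: P = 65 − 4·7.0625 = 36.75.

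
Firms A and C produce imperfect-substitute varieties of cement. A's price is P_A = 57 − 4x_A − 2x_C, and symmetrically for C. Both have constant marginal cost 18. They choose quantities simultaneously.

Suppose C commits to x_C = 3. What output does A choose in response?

Firm A's profit: π = x_A(57 − 4x_A − 2x_C) − 18x_A.
∂π/∂x_A = 39 − 8x_A − 2x_C = 0 ⇒ x_A = 4.875 − 0.25x_C.
At x_C = 3: x_A = 4.875 − 0.25·3 = 4.125.

4.125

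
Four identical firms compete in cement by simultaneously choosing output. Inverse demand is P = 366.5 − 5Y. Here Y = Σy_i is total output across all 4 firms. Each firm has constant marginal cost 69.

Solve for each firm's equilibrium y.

A representative firm's profit is π_i = y_i(366.5 − 5Y) − 69y_i, with Y = y_i + Σ_{j≠i} y_j.
First-order condition: 297.5 − 10y_i − 5Σ_{j≠i} y_j = 0.
Imposing symmetry (y_j = y for all j) turns Σ_{j≠i} y_j into 3y, so 297.5 = 25y and y = 11.9.

11.9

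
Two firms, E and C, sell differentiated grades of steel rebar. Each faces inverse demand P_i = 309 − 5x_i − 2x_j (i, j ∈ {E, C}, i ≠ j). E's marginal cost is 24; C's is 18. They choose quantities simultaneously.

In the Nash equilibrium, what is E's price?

142.125

Firm E's profit: π = x_E(309 − 5x_E − 2x_C) − 24x_E.
∂π/∂x_E = 285 − 10x_E − 2x_C = 0 ⇒ x_E = 28.5 − 0.2x_C.
Similarly x_C = 29.1 − 0.2x_E.
Plugging x_C into E's best response: x_E = 28.5 − 0.2(29.1 − 0.2x_E) ⇒ 0.96x_E = 22.68, so x_E = 23.625.
Then x_C = 29.1 − 0.2·23.625 = 24.375.
P_E = 309 − 5·23.625 − 2·24.375 = 142.125.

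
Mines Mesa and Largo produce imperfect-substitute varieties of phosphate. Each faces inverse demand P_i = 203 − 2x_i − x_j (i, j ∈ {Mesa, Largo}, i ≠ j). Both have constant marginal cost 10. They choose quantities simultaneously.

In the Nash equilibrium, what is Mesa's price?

Mine Mesa's profit: π = x_{Mesa}(203 − 2x_{Mesa} − x_{Largo}) − 10x_{Mesa}.
∂π/∂x_{Mesa} = 193 − 4x_{Mesa} − x_{Largo} = 0 ⇒ x_{Mesa} = 48.25 − 0.25x_{Largo}.
Setting x_{Mesa} = x_{Largo} in the reaction function: x_{Mesa} = 48.25 − 0.25x_{Mesa}, so x_{Mesa} = 48.25 / 1.25 = 38.6.
P_{Mesa} = 203 − 2·38.6 − 38.6 = 87.2.

87.2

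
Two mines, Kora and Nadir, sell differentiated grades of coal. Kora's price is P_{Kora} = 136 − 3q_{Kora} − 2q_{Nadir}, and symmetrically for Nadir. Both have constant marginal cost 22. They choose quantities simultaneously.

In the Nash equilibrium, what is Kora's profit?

609.1875

Mine Kora's profit: π = q_{Kora}(136 − 3q_{Kora} − 2q_{Nadir}) − 22q_{Kora}.
∂π/∂q_{Kora} = 114 − 6q_{Kora} − 2q_{Nadir} = 0 ⇒ q_{Kora} = 19 − (1/3)q_{Nadir}.
By symmetry q_{Nadir} = q_{Kora}; substituting into the reaction function, (4/3)q_{Kora} = 19 and q_{Kora} = 14.25.
P_{Kora} = 136 − 3·14.25 − 2·14.25 = 64.75.
Profit = (64.75 − 22)·14.25 = 609.1875.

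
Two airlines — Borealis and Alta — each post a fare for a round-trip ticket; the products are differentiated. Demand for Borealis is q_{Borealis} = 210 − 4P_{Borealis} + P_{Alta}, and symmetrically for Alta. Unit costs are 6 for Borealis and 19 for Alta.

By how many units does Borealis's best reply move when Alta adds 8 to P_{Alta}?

1

Borealis's profit: π = (P_{Borealis} − 6)(210 − 4P_{Borealis} + P_{Alta}).
∂π/∂P_{Borealis} = 234 − 8P_{Borealis} + P_{Alta} = 0 ⇒ P_{Borealis} = 29.25 + 0.125P_{Alta}.
The reaction-function slope is 0.125, so an 8-unit rise in P_{Alta} moves P_{Borealis} by 0.125 × 8 = 1. Borealis's best response rises — the actions are strategic complements.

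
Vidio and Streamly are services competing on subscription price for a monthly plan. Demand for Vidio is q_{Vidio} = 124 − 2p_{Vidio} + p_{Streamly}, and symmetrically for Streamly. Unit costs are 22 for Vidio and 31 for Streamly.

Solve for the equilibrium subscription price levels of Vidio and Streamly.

Vidio's profit: π = (p_{Vidio} − 22)(124 − 2p_{Vidio} + p_{Streamly}).
∂π/∂p_{Vidio} = 168 − 4p_{Vidio} + p_{Streamly} = 0 ⇒ p_{Vidio} = 42 + 0.25p_{Streamly}.
Similarly p_{Streamly} = 46.5 + 0.25p_{Vidio}.
Solving the two reaction functions simultaneously: (1 − (0.25)(0.25))p_{Vidio} = 42 + 0.25·46.5, so 0.9375p_{Vidio} = 53.625 and p_{Vidio} = 57.2.
Then p_{Streamly} = 46.5 + 0.25·57.2 = 60.8.

57.2, 60.8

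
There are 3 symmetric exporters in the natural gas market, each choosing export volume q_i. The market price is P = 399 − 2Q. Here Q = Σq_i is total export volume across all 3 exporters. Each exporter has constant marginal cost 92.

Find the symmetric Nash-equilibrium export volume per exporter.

A representative exporter's profit is π_i = q_i(399 − 2Q) − 92q_i, with Q = q_i + Σ_{j≠i} q_j.
First-order condition: 307 − 4q_i − 2Σ_{j≠i} q_j = 0.
Imposing symmetry (q_j = q for all j) turns Σ_{j≠i} q_j into 2q, so 307 = 8q and q = 38.375.

38.375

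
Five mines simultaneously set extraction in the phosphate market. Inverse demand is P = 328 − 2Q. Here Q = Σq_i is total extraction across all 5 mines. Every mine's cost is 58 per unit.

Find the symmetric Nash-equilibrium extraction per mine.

22.5

A representative mine's profit is π_i = q_i(328 − 2Q) − 58q_i, with Q = q_i + Σ_{j≠i} q_j.
First-order condition: 270 − 4q_i − 2Σ_{j≠i} q_j = 0.
With identical mines, set every q_j = q: then 270 − 4q − 8q = 0, i.e. q = 270/12 = 22.5.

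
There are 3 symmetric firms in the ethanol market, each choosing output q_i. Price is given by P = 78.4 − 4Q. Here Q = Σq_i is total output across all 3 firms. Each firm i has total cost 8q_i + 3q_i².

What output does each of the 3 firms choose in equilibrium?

3.2

A representative firm's profit is π_i = q_i(78.4 − 4Q) − 8q_i − 3q_i², with Q = q_i + Σ_{j≠i} q_j.
First-order condition: 70.4 − 14q_i − 4Σ_{j≠i} q_j = 0.
In a symmetric equilibrium every firm chooses the same q, so Σ_{j≠i} q_j = 2q. The condition becomes 70.4 − 22q = 0, giving q = 70.4/22 = 3.2.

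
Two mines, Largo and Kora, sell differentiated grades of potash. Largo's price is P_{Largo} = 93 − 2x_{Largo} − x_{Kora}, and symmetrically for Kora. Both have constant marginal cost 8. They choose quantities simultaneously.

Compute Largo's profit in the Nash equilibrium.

578

Mine Largo's profit: π = x_{Largo}(93 − 2x_{Largo} − x_{Kora}) − 8x_{Largo}.
∂π/∂x_{Largo} = 85 − 4x_{Largo} − x_{Kora} = 0 ⇒ x_{Largo} = 21.25 − 0.25x_{Kora}.
By symmetry x_{Kora} = x_{Largo}; substituting into the reaction function, 1.25x_{Largo} = 21.25 and x_{Largo} = 17.
P_{Largo} = 93 − 2·17 − 17 = 42.
Profit = (42 − 8)·17 = 578.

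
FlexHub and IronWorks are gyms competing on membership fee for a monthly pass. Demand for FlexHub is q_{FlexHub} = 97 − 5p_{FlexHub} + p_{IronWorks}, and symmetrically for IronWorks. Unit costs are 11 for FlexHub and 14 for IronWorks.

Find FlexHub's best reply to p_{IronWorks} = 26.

17.8

FlexHub's profit: π = (p_{FlexHub} − 11)(97 − 5p_{FlexHub} + p_{IronWorks}).
∂π/∂p_{FlexHub} = 152 − 10p_{FlexHub} + p_{IronWorks} = 0 ⇒ p_{FlexHub} = 15.2 + 0.1p_{IronWorks}.
At p_{IronWorks} = 26: p_{FlexHub} = 15.2 + 0.1·26 = 17.8.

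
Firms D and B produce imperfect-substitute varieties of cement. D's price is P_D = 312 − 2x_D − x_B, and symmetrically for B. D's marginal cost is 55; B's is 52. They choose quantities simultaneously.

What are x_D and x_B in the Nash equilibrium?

Firm D's profit: π = x_D(312 − 2x_D − x_B) − 55x_D.
∂π/∂x_D = 257 − 4x_D − x_B = 0 ⇒ x_D = 64.25 − 0.25x_B.
Similarly x_B = 65 − 0.25x_D.
Solving the two reaction functions simultaneously: (1 − (−0.25)(−0.25))x_D = 64.25 − 0.25·65, so 0.9375x_D = 48 and x_D = 51.2.
Then x_B = 65 − 0.25·51.2 = 52.2.

51.2, 52.2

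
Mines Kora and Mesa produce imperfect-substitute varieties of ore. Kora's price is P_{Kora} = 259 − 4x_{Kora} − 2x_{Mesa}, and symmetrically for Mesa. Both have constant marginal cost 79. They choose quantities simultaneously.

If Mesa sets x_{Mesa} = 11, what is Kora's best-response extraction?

Mine Kora's profit: π = x_{Kora}(259 − 4x_{Kora} − 2x_{Mesa}) − 79x_{Kora}.
∂π/∂x_{Kora} = 180 − 8x_{Kora} − 2x_{Mesa} = 0 ⇒ x_{Kora} = 22.5 − 0.25x_{Mesa}.
At x_{Mesa} = 11: x_{Kora} = 22.5 − 0.25·11 = 19.75.

19.75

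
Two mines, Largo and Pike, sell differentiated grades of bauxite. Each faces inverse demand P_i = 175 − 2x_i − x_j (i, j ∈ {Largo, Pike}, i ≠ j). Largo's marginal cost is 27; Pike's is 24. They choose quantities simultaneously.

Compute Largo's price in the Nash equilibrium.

85.8

Mine Largo's profit: π = x_{Largo}(175 − 2x_{Largo} − x_{Pike}) − 27x_{Largo}.
∂π/∂x_{Largo} = 148 − 4x_{Largo} − x_{Pike} = 0 ⇒ x_{Largo} = 37 − 0.25x_{Pike}.
Similarly x_{Pike} = 37.75 − 0.25x_{Largo}.
Plugging x_{Pike} into Largo's best response: x_{Largo} = 37 − 0.25(37.75 − 0.25x_{Largo}) ⇒ 0.9375x_{Largo} = 27.5625, so x_{Largo} = 29.4.
Then x_{Pike} = 37.75 − 0.25·29.4 = 30.4.
P_{Largo} = 175 − 2·29.4 − 30.4 = 85.8.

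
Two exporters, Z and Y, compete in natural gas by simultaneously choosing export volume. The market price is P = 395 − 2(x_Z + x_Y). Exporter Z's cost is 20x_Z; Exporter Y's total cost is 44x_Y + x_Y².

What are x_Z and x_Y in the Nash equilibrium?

Exporter Z's profit: π = x_Z(395 − 2(x_Z + x_Y)) − 20x_Z.
∂π/∂x_Z = 375 − 4x_Z − 2x_Y = 0, so x_Z = 93.75 − 0.5x_Y.
For Y: ∂π/∂x_Y = 351 − 6x_Y − 2x_Z = 0 ⇒ x_Y = 58.5 − (1/3)x_Z.
Plugging x_Y into Z's best response: x_Z = 93.75 − 0.5(58.5 − (1/3)x_Z) ⇒ (5/6)x_Z = 64.5, so x_Z = 77.4.
Then x_Y = 58.5 − (1/3)·77.4 = 32.7.

77.4, 32.7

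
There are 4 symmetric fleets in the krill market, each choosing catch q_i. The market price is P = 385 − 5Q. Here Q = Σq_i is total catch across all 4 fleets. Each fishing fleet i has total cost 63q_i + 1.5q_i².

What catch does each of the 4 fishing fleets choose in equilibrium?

11.5

A representative fishing fleet's profit is π_i = q_i(385 − 5Q) − 63q_i − 1.5q_i², with Q = q_i + Σ_{j≠i} q_j.
First-order condition: 322 − 13q_i − 5Σ_{j≠i} q_j = 0.
With identical fishing fleets, set every q_j = q: then 322 − 13q − 15q = 0, i.e. q = 322/28 = 11.5.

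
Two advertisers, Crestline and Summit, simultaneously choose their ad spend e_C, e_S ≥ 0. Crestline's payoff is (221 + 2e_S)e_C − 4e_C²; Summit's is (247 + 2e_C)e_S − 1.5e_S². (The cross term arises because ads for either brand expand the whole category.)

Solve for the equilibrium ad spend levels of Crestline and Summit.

Expanding Crestline's payoff: 221e_C + 2e_Se_C − 4e_C².
∂π/∂e_C = 221 + 2e_S − 8e_C = 0, so e_C = 27.625 + 0.25e_S.
Likewise for Summit: e_S = 247/3 + (2/3)e_C.
Plugging e_S into Crestline's best response: e_C = 27.625 + 0.25(247/3 + (2/3)e_C) ⇒ (5/6)e_C = 1157/24, so e_C = 57.85.
Then e_S = 247/3 + (2/3)·57.85 = 120.9.

57.85, 120.9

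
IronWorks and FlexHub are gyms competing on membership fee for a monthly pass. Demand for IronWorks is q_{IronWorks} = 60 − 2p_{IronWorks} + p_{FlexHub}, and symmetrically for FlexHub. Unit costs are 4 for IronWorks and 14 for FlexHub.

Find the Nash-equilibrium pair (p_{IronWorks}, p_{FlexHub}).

24, 28

IronWorks's profit: π = (p_{IronWorks} − 4)(60 − 2p_{IronWorks} + p_{FlexHub}).
∂π/∂p_{IronWorks} = 68 − 4p_{IronWorks} + p_{FlexHub} = 0 ⇒ p_{IronWorks} = 17 + 0.25p_{FlexHub}.
Similarly p_{FlexHub} = 22 + 0.25p_{IronWorks}.
Plugging p_{FlexHub} into IronWorks's best response: p_{IronWorks} = 17 + 0.25(22 + 0.25p_{IronWorks}) ⇒ 0.9375p_{IronWorks} = 22.5, so p_{IronWorks} = 24.
Then p_{FlexHub} = 22 + 0.25·24 = 28.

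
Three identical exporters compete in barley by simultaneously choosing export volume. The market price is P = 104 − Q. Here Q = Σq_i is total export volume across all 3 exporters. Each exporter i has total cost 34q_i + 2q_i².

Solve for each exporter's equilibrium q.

A representative exporter's profit is π_i = q_i(104 − Q) − 34q_i − 2q_i², with Q = q_i + Σ_{j≠i} q_j.
First-order condition: 70 − 6q_i − Σ_{j≠i} q_j = 0.
Imposing symmetry (q_j = q for all j) turns Σ_{j≠i} q_j into 2q, so 70 = 8q and q = 8.75.

8.75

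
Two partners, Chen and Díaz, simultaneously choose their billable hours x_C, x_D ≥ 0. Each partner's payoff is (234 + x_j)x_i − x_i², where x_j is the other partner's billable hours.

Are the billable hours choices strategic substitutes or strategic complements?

strategic complements

Chen's payoff is (234 + x_D)x_C − x_C².
∂π/∂x_C = 234 + x_D − 2x_C = 0, so x_C = 117 + 0.5x_D.
The best-response slope dx_C/dx_D = 0.5 > 0: the reaction function is upward-sloping, so the choices are strategic complements.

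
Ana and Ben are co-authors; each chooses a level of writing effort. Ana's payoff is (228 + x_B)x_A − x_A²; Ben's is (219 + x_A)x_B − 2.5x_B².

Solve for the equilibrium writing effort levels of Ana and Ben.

151, 74

Expanding Ana's payoff: 228x_A + x_Bx_A − x_A².
∂π/∂x_A = 228 + x_B − 2x_A = 0, so x_A = 114 + 0.5x_B.
Likewise for Ben: x_B = 43.8 + 0.2x_A.
Plugging x_B into Ana's best response: x_A = 114 + 0.5(43.8 + 0.2x_A) ⇒ 0.9x_A = 135.9, so x_A = 151.
Then x_B = 43.8 + 0.2·151 = 74.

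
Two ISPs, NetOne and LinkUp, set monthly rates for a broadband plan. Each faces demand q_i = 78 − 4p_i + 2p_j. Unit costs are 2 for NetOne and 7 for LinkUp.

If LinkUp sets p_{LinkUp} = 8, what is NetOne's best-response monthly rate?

12.75

NetOne's profit: π = (p_{NetOne} − 2)(78 − 4p_{NetOne} + 2p_{LinkUp}).
∂π/∂p_{NetOne} = 86 − 8p_{NetOne} + 2p_{LinkUp} = 0 ⇒ p_{NetOne} = 10.75 + 0.25p_{LinkUp}.
At p_{LinkUp} = 8: p_{NetOne} = 10.75 + 0.25·8 = 12.75.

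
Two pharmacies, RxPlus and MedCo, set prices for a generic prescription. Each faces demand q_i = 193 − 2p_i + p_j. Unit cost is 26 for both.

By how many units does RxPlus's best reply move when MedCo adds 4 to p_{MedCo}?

RxPlus's profit: π = (p_{RxPlus} − 26)(193 − 2p_{RxPlus} + p_{MedCo}).
∂π/∂p_{RxPlus} = 245 − 4p_{RxPlus} + p_{MedCo} = 0 ⇒ p_{RxPlus} = 61.25 + 0.25p_{MedCo}.
The reaction-function slope is 0.25, so a 4-unit rise in p_{MedCo} moves p_{RxPlus} by 0.25 × 4 = 1. RxPlus's best response rises — the actions are strategic complements.

1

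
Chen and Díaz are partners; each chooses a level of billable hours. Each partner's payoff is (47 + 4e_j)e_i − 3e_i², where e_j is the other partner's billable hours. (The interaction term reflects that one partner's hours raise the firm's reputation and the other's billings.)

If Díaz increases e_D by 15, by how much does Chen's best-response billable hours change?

10

Chen's payoff is (47 + 4e_D)e_C − 3e_C².
∂π/∂e_C = 47 + 4e_D − 6e_C = 0, so e_C = 47/6 + (2/3)e_D.
The reaction-function slope is 2/3, so a 15-unit rise in e_D moves e_C by 2/3 × 15 = 10. Chen's best response rises — the actions are strategic complements.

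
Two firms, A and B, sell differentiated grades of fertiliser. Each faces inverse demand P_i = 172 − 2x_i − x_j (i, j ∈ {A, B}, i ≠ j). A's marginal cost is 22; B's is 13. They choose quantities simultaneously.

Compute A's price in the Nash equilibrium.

Firm A's profit: π = x_A(172 − 2x_A − x_B) − 22x_A.
∂π/∂x_A = 150 − 4x_A − x_B = 0 ⇒ x_A = 37.5 − 0.25x_B.
Similarly x_B = 39.75 − 0.25x_A.
Substituting the second reaction function into the first: x_A = 37.5 − 0.25(39.75 − 0.25x_A), which gives 0.9375x_A = 27.5625 ⇒ x_A = 29.4.
Then x_B = 39.75 − 0.25·29.4 = 32.4.
P_A = 172 − 2·29.4 − 32.4 = 80.8.

80.8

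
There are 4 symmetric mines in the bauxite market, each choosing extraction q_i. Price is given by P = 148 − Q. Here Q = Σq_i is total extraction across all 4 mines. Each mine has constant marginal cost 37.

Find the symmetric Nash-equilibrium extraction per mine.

22.2

A representative mine's profit is π_i = q_i(148 − Q) − 37q_i, with Q = q_i + Σ_{j≠i} q_j.
First-order condition: 111 − 2q_i − Σ_{j≠i} q_j = 0.
In a symmetric equilibrium every mine chooses the same q, so Σ_{j≠i} q_j = 3q. The condition becomes 111 − 5q = 0, giving q = 111/5 = 22.2.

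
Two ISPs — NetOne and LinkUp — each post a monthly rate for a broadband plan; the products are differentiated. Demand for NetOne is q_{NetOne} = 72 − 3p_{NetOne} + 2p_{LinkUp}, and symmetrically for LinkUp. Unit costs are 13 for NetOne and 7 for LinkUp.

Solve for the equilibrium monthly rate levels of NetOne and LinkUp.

NetOne's profit: π = (p_{NetOne} − 13)(72 − 3p_{NetOne} + 2p_{LinkUp}).
∂π/∂p_{NetOne} = 111 − 6p_{NetOne} + 2p_{LinkUp} = 0 ⇒ p_{NetOne} = 18.5 + (1/3)p_{LinkUp}.
Similarly p_{LinkUp} = 15.5 + (1/3)p_{NetOne}.
Solving the two reaction functions simultaneously: (1 − (1/3)(1/3))p_{NetOne} = 18.5 + (1/3)·15.5, so (8/9)p_{NetOne} = 71/3 and p_{NetOne} = 26.625.
Then p_{LinkUp} = 15.5 + (1/3)·26.625 = 24.375.

26.625, 24.375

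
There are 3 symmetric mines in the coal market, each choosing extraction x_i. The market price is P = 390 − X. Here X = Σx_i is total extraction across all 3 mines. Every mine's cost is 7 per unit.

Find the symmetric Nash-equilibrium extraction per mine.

95.75

A representative mine's profit is π_i = x_i(390 − X) − 7x_i, with X = x_i + Σ_{j≠i} x_j.
First-order condition: 383 − 2x_i − Σ_{j≠i} x_j = 0.
Imposing symmetry (x_j = x for all j) turns Σ_{j≠i} x_j into 2x, so 383 = 4x and x = 95.75.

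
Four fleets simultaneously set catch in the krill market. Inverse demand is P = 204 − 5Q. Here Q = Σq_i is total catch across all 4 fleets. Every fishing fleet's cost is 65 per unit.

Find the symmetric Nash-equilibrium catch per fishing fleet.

5.56

A representative fishing fleet's profit is π_i = q_i(204 − 5Q) − 65q_i, with Q = q_i + Σ_{j≠i} q_j.
First-order condition: 139 − 10q_i − 5Σ_{j≠i} q_j = 0.
Imposing symmetry (q_j = q for all j) turns Σ_{j≠i} q_j into 3q, so 139 = 25q and q = 5.56.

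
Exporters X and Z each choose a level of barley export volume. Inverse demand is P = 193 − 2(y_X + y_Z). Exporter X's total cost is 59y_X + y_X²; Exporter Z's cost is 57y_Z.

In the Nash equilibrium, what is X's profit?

Exporter X's profit: π = y_X(193 − 2(y_X + y_Z)) − 59y_X − y_X².
∂π/∂y_X = 134 − 6y_X − 2y_Z = 0, so y_X = 67/3 − (1/3)y_Z.
For Z: ∂π/∂y_Z = 136 − 4y_Z − 2y_X = 0 ⇒ y_Z = 34 − 0.5y_X.
Solving the two reaction functions simultaneously: (1 − (−1/3)(−0.5))y_X = 67/3 − (1/3)·34, so (5/6)y_X = 11 and y_X = 13.2.
Then y_Z = 34 − 0.5·13.2 = 27.4.
Price P = 193 − 2·40.6 = 111.8.
X's profit: (111.8 − 59)·13.2 − (13.2)² = 522.72.

522.72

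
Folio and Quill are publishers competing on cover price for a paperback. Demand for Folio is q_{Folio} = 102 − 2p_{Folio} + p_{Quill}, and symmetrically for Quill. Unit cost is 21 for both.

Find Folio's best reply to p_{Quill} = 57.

Folio's profit: π = (p_{Folio} − 21)(102 − 2p_{Folio} + p_{Quill}).
∂π/∂p_{Folio} = 144 − 4p_{Folio} + p_{Quill} = 0 ⇒ p_{Folio} = 36 + 0.25p_{Quill}.
At p_{Quill} = 57: p_{Folio} = 36 + 0.25·57 = 50.25.

50.25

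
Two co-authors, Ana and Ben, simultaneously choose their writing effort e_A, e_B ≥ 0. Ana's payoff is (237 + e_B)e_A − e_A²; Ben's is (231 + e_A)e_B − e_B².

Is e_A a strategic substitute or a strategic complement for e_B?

Expanding Ana's payoff: 237e_A + e_Be_A − e_A².
∂π/∂e_A = 237 + e_B − 2e_A = 0, so e_A = 118.5 + 0.5e_B.
The best-response slope de_A/de_B = 0.5 > 0: the reaction function is upward-sloping, so the choices are strategic complements.

strategic complements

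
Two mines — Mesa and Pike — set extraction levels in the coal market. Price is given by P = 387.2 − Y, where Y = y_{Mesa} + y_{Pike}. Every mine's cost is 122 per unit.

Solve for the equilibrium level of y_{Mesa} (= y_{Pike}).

Mine Mesa's profit: π = y_{Mesa}(387.2 − (y_{Mesa} + y_{Pike})) − 122y_{Mesa}.
∂π/∂y_{Mesa} = 265.2 − 2y_{Mesa} − y_{Pike} = 0, so y_{Mesa} = 132.6 − 0.5y_{Pike}.
By symmetry y_{Pike} = y_{Mesa}; substituting into the reaction function, 1.5y_{Mesa} = 132.6 and y_{Mesa} = 88.4.

88.4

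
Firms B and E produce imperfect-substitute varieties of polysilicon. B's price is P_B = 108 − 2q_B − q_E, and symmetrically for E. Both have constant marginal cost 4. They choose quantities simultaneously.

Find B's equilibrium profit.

Firm B's profit: π = q_B(108 − 2q_B − q_E) − 4q_B.
∂π/∂q_B = 104 − 4q_B − q_E = 0 ⇒ q_B = 26 − 0.25q_E.
Setting q_B = q_E in the reaction function: q_B = 26 − 0.25q_B, so q_B = 26 / 1.25 = 20.8.
P_B = 108 − 2·20.8 − 20.8 = 45.6.
Profit = (45.6 − 4)·20.8 = 865.28.

865.28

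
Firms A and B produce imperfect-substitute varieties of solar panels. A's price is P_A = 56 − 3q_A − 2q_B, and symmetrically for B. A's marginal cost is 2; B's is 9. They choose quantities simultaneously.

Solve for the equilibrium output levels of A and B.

7.1875, 5.4375

Firm A's profit: π = q_A(56 − 3q_A − 2q_B) − 2q_A.
∂π/∂q_A = 54 − 6q_A − 2q_B = 0 ⇒ q_A = 9 − (1/3)q_B.
Similarly q_B = 47/6 − (1/3)q_A.
Solving the two reaction functions simultaneously: (1 − (−1/3)(−1/3))q_A = 9 − (1/3)·(47/6), so (8/9)q_A = 115/18 and q_A = 7.1875.
Then q_B = 47/6 − (1/3)·7.1875 = 5.4375.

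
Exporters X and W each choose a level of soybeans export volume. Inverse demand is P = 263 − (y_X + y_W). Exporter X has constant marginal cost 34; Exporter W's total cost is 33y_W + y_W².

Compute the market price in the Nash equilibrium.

132

Exporter X's profit: π = y_X(263 − (y_X + y_W)) − 34y_X.
∂π/∂y_X = 229 − 2y_X − y_W = 0, so y_X = 114.5 − 0.5y_W.
For W: ∂π/∂y_W = 230 − 4y_W − y_X = 0 ⇒ y_W = 57.5 − 0.25y_X.
Plugging y_W into X's best response: y_X = 114.5 − 0.5(57.5 − 0.25y_X) ⇒ 0.875y_X = 85.75, so y_X = 98.
Then y_W = 57.5 − 0.25·98 = 33.
Equilibrium price: P = 263 − 131 = 132.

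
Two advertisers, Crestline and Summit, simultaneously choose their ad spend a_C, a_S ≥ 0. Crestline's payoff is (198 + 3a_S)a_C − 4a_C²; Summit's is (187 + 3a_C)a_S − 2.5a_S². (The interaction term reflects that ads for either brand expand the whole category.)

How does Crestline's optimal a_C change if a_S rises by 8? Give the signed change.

Expanding Crestline's payoff: 198a_C + 3a_Sa_C − 4a_C².
∂π/∂a_C = 198 + 3a_S − 8a_C = 0, so a_C = 24.75 + 0.375a_S.
The reaction-function slope is 0.375, so an 8-unit rise in a_S moves a_C by 0.375 × 8 = 3. Crestline's best response rises — the actions are strategic complements.

3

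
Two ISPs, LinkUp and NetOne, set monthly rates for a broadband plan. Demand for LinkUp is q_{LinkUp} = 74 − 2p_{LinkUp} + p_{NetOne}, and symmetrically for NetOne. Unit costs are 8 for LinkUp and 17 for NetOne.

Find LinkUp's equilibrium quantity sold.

LinkUp's profit: π = (p_{LinkUp} − 8)(74 − 2p_{LinkUp} + p_{NetOne}).
∂π/∂p_{LinkUp} = 90 − 4p_{LinkUp} + p_{NetOne} = 0 ⇒ p_{LinkUp} = 22.5 + 0.25p_{NetOne}.
Similarly p_{NetOne} = 27 + 0.25p_{LinkUp}.
Substituting the second reaction function into the first: p_{LinkUp} = 22.5 + 0.25(27 + 0.25p_{LinkUp}), which gives 0.9375p_{LinkUp} = 29.25 ⇒ p_{LinkUp} = 31.2.
Then p_{NetOne} = 27 + 0.25·31.2 = 34.8.
q_{LinkUp} = 74 − 2·31.2 + 34.8 = 46.4.

46.4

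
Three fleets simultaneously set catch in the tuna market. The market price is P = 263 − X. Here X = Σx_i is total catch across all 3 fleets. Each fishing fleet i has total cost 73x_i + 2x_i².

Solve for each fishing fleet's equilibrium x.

23.75

A representative fishing fleet's profit is π_i = x_i(263 − X) − 73x_i − 2x_i², with X = x_i + Σ_{j≠i} x_j.
First-order condition: 190 − 6x_i − Σ_{j≠i} x_j = 0.
In a symmetric equilibrium every fishing fleet chooses the same x, so Σ_{j≠i} x_j = 2x. The condition becomes 190 − 8x = 0, giving x = 190/8 = 23.75.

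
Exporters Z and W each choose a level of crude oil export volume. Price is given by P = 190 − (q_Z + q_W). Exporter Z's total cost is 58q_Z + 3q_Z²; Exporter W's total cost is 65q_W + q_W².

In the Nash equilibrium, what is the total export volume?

Exporter Z's profit: π = q_Z(190 − (q_Z + q_W)) − 58q_Z − 3q_Z².
∂π/∂q_Z = 132 − 8q_Z − q_W = 0, so q_Z = 16.5 − 0.125q_W.
For W: ∂π/∂q_W = 125 − 4q_W − q_Z = 0 ⇒ q_W = 31.25 − 0.25q_Z.
Plugging q_W into Z's best response: q_Z = 16.5 − 0.125(31.25 − 0.25q_Z) ⇒ (31/32)q_Z = 403/32, so q_Z = 13.
Then q_W = 31.25 − 0.25·13 = 28.
Total export volume: 13 + 28 = 41.

41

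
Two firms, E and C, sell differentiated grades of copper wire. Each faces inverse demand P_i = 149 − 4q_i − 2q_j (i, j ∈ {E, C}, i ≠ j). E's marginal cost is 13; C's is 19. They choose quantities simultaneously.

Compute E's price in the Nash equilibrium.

68.2

Firm E's profit: π = q_E(149 − 4q_E − 2q_C) − 13q_E.
∂π/∂q_E = 136 − 8q_E − 2q_C = 0 ⇒ q_E = 17 − 0.25q_C.
Similarly q_C = 16.25 − 0.25q_E.
Substituting the second reaction function into the first: q_E = 17 − 0.25(16.25 − 0.25q_E), which gives 0.9375q_E = 12.9375 ⇒ q_E = 13.8.
Then q_C = 16.25 − 0.25·13.8 = 12.8.
P_E = 149 − 4·13.8 − 2·12.8 = 68.2.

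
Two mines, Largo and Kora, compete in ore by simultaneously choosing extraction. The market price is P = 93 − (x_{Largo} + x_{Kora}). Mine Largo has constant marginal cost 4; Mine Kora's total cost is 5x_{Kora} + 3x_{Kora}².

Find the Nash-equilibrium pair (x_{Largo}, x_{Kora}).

Mine Largo's profit: π = x_{Largo}(93 − (x_{Largo} + x_{Kora})) − 4x_{Largo}.
∂π/∂x_{Largo} = 89 − 2x_{Largo} − x_{Kora} = 0, so x_{Largo} = 44.5 − 0.5x_{Kora}.
For Kora: ∂π/∂x_{Kora} = 88 − 8x_{Kora} − x_{Largo} = 0 ⇒ x_{Kora} = 11 − 0.125x_{Largo}.
Substituting the second reaction function into the first: x_{Largo} = 44.5 − 0.5(11 − 0.125x_{Largo}), which gives 0.9375x_{Largo} = 39 ⇒ x_{Largo} = 41.6.
Then x_{Kora} = 11 − 0.125·41.6 = 5.8.

41.6, 5.8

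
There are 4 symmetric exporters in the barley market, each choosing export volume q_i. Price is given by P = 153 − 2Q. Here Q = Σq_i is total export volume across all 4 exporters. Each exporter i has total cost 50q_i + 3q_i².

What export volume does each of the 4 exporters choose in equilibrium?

6.4375

A representative exporter's profit is π_i = q_i(153 − 2Q) − 50q_i − 3q_i², with Q = q_i + Σ_{j≠i} q_j.
First-order condition: 103 − 10q_i − 2Σ_{j≠i} q_j = 0.
In a symmetric equilibrium every exporter chooses the same q, so Σ_{j≠i} q_j = 3q. The condition becomes 103 − 16q = 0, giving q = 103/16 = 6.4375.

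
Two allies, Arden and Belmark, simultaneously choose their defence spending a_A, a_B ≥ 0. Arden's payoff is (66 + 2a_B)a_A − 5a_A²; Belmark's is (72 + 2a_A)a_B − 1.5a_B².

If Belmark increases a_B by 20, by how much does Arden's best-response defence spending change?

4

Expanding Arden's payoff: 66a_A + 2a_Ba_A − 5a_A².
∂π/∂a_A = 66 + 2a_B − 10a_A = 0, so a_A = 6.6 + 0.2a_B.
The reaction-function slope is 0.2, so a 20-unit rise in a_B moves a_A by 0.2 × 20 = 4. Arden's best response rises — the actions are strategic complements.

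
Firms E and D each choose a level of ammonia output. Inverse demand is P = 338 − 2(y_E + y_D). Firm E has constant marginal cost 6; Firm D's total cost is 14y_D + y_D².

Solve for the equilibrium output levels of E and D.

Firm E's profit: π = y_E(338 − 2(y_E + y_D)) − 6y_E.
∂π/∂y_E = 332 − 4y_E − 2y_D = 0, so y_E = 83 − 0.5y_D.
For D: ∂π/∂y_D = 324 − 6y_D − 2y_E = 0 ⇒ y_D = 54 − (1/3)y_E.
Solving the two reaction functions simultaneously: (1 − (−0.5)(−1/3))y_E = 83 − 0.5·54, so (5/6)y_E = 56 and y_E = 67.2.
Then y_D = 54 − (1/3)·67.2 = 31.6.

67.2, 31.6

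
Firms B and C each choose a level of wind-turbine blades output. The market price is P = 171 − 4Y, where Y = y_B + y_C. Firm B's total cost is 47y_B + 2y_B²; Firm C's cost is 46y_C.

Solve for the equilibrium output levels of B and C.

6.15, 12.55

Firm B's profit: π = y_B(171 − 4(y_B + y_C)) − 47y_B − 2y_B².
∂π/∂y_B = 124 − 12y_B − 4y_C = 0, so y_B = 31/3 − (1/3)y_C.
For C: ∂π/∂y_C = 125 − 8y_C − 4y_B = 0 ⇒ y_C = 15.625 − 0.5y_B.
Plugging y_C into B's best response: y_B = 31/3 − (1/3)(15.625 − 0.5y_B) ⇒ (5/6)y_B = 5.125, so y_B = 6.15.
Then y_C = 15.625 − 0.5·6.15 = 12.55.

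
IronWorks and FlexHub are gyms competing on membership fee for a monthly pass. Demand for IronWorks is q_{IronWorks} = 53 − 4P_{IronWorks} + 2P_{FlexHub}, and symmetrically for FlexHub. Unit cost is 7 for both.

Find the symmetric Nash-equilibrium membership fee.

IronWorks's profit: π = (P_{IronWorks} − 7)(53 − 4P_{IronWorks} + 2P_{FlexHub}).
∂π/∂P_{IronWorks} = 81 − 8P_{IronWorks} + 2P_{FlexHub} = 0 ⇒ P_{IronWorks} = 10.125 + 0.25P_{FlexHub}.
The game is symmetric, so in equilibrium P_{FlexHub} = P_{IronWorks}: the reaction function gives 0.75P_{IronWorks} = 10.125, hence P_{IronWorks} = 13.5.

13.5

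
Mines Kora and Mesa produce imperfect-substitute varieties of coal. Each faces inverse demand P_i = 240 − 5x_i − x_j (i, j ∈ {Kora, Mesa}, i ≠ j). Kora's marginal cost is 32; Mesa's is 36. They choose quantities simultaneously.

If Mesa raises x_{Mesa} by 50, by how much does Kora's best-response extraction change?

Mine Kora's profit: π = x_{Kora}(240 − 5x_{Kora} − x_{Mesa}) − 32x_{Kora}.
∂π/∂x_{Kora} = 208 − 10x_{Kora} − x_{Mesa} = 0 ⇒ x_{Kora} = 20.8 − 0.1x_{Mesa}.
The reaction-function slope is −0.1, so a 50-unit rise in x_{Mesa} moves x_{Kora} by −0.1 × 50 = −5. Kora's best response falls — the actions are strategic substitutes.

-5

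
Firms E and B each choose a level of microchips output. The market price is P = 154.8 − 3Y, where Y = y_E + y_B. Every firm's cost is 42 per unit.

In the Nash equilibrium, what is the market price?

79.6

Firm E's profit: π = y_E(154.8 − 3(y_E + y_B)) − 42y_E.
∂π/∂y_E = 112.8 − 6y_E − 3y_B = 0, so y_E = 18.8 − 0.5y_B.
The game is symmetric, so in equilibrium y_B = y_E: the reaction function gives 1.5y_E = 18.8, hence y_E = 188/15.
Equilibrium price: P = 154.8 − 3·(376/15) = 79.6.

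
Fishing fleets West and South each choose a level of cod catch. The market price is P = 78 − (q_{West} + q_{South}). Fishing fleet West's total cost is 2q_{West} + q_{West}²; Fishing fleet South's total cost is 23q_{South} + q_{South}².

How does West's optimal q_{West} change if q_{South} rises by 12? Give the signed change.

Fishing fleet West's profit: π = q_{West}(78 − (q_{West} + q_{South})) − 2q_{West} − q_{West}².
∂π/∂q_{West} = 76 − 4q_{West} − q_{South} = 0, so q_{West} = 19 − 0.25q_{South}.
The reaction-function slope is −0.25, so a 12-unit rise in q_{South} moves q_{West} by −0.25 × 12 = −3. West's best response falls — the actions are strategic substitutes.

-3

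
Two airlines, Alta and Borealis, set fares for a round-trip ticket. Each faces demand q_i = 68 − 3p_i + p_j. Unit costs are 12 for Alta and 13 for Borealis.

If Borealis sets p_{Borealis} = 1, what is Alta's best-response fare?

17.5

Alta's profit: π = (p_{Alta} − 12)(68 − 3p_{Alta} + p_{Borealis}).
∂π/∂p_{Alta} = 104 − 6p_{Alta} + p_{Borealis} = 0 ⇒ p_{Alta} = 52/3 + (1/6)p_{Borealis}.
At p_{Borealis} = 1: p_{Alta} = 52/3 + (1/6)·1 = 17.5.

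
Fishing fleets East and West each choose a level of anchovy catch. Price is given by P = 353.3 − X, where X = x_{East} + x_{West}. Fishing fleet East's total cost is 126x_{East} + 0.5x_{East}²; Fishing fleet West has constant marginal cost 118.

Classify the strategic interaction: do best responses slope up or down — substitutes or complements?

strategic substitutes

Fishing fleet East's profit: π = x_{East}(353.3 − (x_{East} + x_{West})) − 126x_{East} − 0.5x_{East}².
∂π/∂x_{East} = 227.3 − 3x_{East} − x_{West} = 0, so x_{East} = 2273/30 − (1/3)x_{West}.
The best-response slope dx_{East}/dx_{West} = −1/3 < 0: the reaction function is downward-sloping, so the choices are strategic substitutes.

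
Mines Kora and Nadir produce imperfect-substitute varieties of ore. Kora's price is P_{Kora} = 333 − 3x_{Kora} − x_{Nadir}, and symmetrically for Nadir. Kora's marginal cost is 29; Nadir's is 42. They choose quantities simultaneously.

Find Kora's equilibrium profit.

5755.32

Mine Kora's profit: π = x_{Kora}(333 − 3x_{Kora} − x_{Nadir}) − 29x_{Kora}.
∂π/∂x_{Kora} = 304 − 6x_{Kora} − x_{Nadir} = 0 ⇒ x_{Kora} = 152/3 − (1/6)x_{Nadir}.
Similarly x_{Nadir} = 48.5 − (1/6)x_{Kora}.
Solving the two reaction functions simultaneously: (1 − (−1/6)(−1/6))x_{Kora} = 152/3 − (1/6)·48.5, so (35/36)x_{Kora} = 511/12 and x_{Kora} = 43.8.
Then x_{Nadir} = 48.5 − (1/6)·43.8 = 41.2.
P_{Kora} = 333 − 3·43.8 − 41.2 = 160.4.
Profit = (160.4 − 29)·43.8 = 5755.32.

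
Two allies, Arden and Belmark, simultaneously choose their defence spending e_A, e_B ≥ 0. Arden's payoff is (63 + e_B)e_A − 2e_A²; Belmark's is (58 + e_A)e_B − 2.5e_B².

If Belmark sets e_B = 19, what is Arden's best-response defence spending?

Expanding Arden's payoff: 63e_A + e_Be_A − 2e_A².
∂π/∂e_A = 63 + e_B − 4e_A = 0, so e_A = 15.75 + 0.25e_B.
At e_B = 19: e_A = 15.75 + 0.25·19 = 20.5.

20.5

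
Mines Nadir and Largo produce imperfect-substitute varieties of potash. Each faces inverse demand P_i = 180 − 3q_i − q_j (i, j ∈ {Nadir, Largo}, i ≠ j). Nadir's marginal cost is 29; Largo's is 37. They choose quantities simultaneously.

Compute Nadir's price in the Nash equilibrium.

94.4

Mine Nadir's profit: π = q_{Nadir}(180 − 3q_{Nadir} − q_{Largo}) − 29q_{Nadir}.
∂π/∂q_{Nadir} = 151 − 6q_{Nadir} − q_{Largo} = 0 ⇒ q_{Nadir} = 151/6 − (1/6)q_{Largo}.
Similarly q_{Largo} = 143/6 − (1/6)q_{Nadir}.
Substituting the second reaction function into the first: q_{Nadir} = 151/6 − (1/6)(143/6 − (1/6)q_{Nadir}), which gives (35/36)q_{Nadir} = 763/36 ⇒ q_{Nadir} = 21.8.
Then q_{Largo} = 143/6 − (1/6)·21.8 = 20.2.
P_{Nadir} = 180 − 3·21.8 − 20.2 = 94.4.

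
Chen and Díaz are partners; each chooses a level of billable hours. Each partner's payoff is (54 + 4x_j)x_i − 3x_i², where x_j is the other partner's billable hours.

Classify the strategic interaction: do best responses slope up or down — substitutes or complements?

strategic complements

Chen's payoff is (54 + 4x_D)x_C − 3x_C².
∂π/∂x_C = 54 + 4x_D − 6x_C = 0, so x_C = 9 + (2/3)x_D.
The best-response slope dx_C/dx_D = 2/3 > 0: the reaction function is upward-sloping, so the choices are strategic complements.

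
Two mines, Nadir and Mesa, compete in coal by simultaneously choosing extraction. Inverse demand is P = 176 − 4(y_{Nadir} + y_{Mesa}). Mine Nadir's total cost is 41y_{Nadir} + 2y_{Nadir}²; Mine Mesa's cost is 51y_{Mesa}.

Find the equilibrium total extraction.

Mine Nadir's profit: π = y_{Nadir}(176 − 4(y_{Nadir} + y_{Mesa})) − 41y_{Nadir} − 2y_{Nadir}².
∂π/∂y_{Nadir} = 135 − 12y_{Nadir} − 4y_{Mesa} = 0, so y_{Nadir} = 11.25 − (1/3)y_{Mesa}.
For Mesa: ∂π/∂y_{Mesa} = 125 − 8y_{Mesa} − 4y_{Nadir} = 0 ⇒ y_{Mesa} = 15.625 − 0.5y_{Nadir}.
Plugging y_{Mesa} into Nadir's best response: y_{Nadir} = 11.25 − (1/3)(15.625 − 0.5y_{Nadir}) ⇒ (5/6)y_{Nadir} = 145/24, so y_{Nadir} = 7.25.
Then y_{Mesa} = 15.625 − 0.5·7.25 = 12.
Total extraction: 7.25 + 12 = 19.25.

19.25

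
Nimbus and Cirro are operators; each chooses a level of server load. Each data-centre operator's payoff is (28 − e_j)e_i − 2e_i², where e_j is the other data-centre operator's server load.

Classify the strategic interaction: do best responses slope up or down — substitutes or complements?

Nimbus's payoff is (28 − e_C)e_N − 2e_N².
∂π/∂e_N = 28 − e_C − 4e_N = 0, so e_N = 7 − 0.25e_C.
The best-response slope de_N/de_C = −0.25 < 0: the reaction function is downward-sloping, so the choices are strategic substitutes.

strategic substitutes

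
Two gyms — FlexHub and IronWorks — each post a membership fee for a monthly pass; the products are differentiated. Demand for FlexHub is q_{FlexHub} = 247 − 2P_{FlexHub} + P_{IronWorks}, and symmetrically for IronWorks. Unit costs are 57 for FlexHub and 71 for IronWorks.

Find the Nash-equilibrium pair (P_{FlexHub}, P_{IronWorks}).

FlexHub's profit: π = (P_{FlexHub} − 57)(247 − 2P_{FlexHub} + P_{IronWorks}).
∂π/∂P_{FlexHub} = 361 − 4P_{FlexHub} + P_{IronWorks} = 0 ⇒ P_{FlexHub} = 90.25 + 0.25P_{IronWorks}.
Similarly P_{IronWorks} = 97.25 + 0.25P_{FlexHub}.
Substituting the second reaction function into the first: P_{FlexHub} = 90.25 + 0.25(97.25 + 0.25P_{FlexHub}), which gives 0.9375P_{FlexHub} = 114.5625 ⇒ P_{FlexHub} = 122.2.
Then P_{IronWorks} = 97.25 + 0.25·122.2 = 127.8.

122.2, 127.8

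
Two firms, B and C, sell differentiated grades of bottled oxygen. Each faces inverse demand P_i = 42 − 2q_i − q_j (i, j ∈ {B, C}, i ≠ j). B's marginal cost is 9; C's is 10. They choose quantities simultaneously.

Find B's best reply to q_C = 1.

8

Firm B's profit: π = q_B(42 − 2q_B − q_C) − 9q_B.
∂π/∂q_B = 33 − 4q_B − q_C = 0 ⇒ q_B = 8.25 − 0.25q_C.
At q_C = 1: q_B = 8.25 − 0.25·1 = 8.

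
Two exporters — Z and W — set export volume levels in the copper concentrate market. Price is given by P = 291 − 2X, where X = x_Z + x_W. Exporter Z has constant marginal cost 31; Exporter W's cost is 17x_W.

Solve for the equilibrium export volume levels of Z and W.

Exporter Z's profit: π = x_Z(291 − 2(x_Z + x_W)) − 31x_Z.
∂π/∂x_Z = 260 − 4x_Z − 2x_W = 0, so x_Z = 65 − 0.5x_W.
By the same steps for W: x_W = 68.5 − 0.5x_Z.
Plugging x_W into Z's best response: x_Z = 65 − 0.5(68.5 − 0.5x_Z) ⇒ 0.75x_Z = 30.75, so x_Z = 41.
Then x_W = 68.5 − 0.5·41 = 48.

41, 48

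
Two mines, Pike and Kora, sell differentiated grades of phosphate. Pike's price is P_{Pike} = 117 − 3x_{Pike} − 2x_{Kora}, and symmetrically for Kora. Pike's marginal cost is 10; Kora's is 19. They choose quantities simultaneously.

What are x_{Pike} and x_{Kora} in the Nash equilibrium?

13.9375, 11.6875

Mine Pike's profit: π = x_{Pike}(117 − 3x_{Pike} − 2x_{Kora}) − 10x_{Pike}.
∂π/∂x_{Pike} = 107 − 6x_{Pike} − 2x_{Kora} = 0 ⇒ x_{Pike} = 107/6 − (1/3)x_{Kora}.
Similarly x_{Kora} = 49/3 − (1/3)x_{Pike}.
Substituting the second reaction function into the first: x_{Pike} = 107/6 − (1/3)(49/3 − (1/3)x_{Pike}), which gives (8/9)x_{Pike} = 223/18 ⇒ x_{Pike} = 13.9375.
Then x_{Kora} = 49/3 − (1/3)·13.9375 = 11.6875.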